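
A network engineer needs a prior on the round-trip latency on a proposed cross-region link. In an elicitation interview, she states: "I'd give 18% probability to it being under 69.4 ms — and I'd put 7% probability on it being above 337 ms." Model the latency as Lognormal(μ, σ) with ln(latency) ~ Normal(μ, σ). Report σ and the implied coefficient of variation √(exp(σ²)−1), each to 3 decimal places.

If T ~ Lognormal(μ,σ) then ln T ~ Normal(μ,σ), so the p-quantile of ln T is μ + z_p·σ.
ln(69.4) = 4.24 and ln(337) = 5.82; z_{0.18} = -0.9154, z_{0.93} = 1.476.
σ = (5.82 − 4.24)/(1.476 − (-0.9154)) = 0.661.
μ = 4.24 − (-0.9154)·0.661 = 4.845.
CV = √(exp(σ²)−1) = √(exp(0.4367)−1) = 0.740.

σ ≈ 0.661, CV ≈ 0.740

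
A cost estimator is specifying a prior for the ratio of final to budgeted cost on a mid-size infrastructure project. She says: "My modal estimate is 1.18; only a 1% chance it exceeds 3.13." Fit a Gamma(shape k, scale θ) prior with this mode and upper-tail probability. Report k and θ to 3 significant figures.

k ≈ 5.87, θ ≈ 0.242

Gamma(k,θ) with k>1 has mode (k−1)θ, so θ = 1.18/(k−1).
Need P(X < 3.13) = 0.99 with θ tied to k this way. Start at k = 2, θ = 1.18: P(X<3.13) ≈ 0.743.
Too low — raise k to concentrate. Iterating converges to k ≈ 5.87.
Then θ = 1.18/(5.87−1) ≈ 0.242.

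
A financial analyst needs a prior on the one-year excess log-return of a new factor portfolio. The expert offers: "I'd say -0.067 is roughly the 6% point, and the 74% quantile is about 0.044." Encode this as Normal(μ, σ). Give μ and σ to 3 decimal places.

μ = 0.012, σ = 0.050

The p-quantile of Normal(μ,σ) is μ + z_p·σ, with z_{0.06} = -1.555 and z_{0.74} = 0.6433.
Eliminate σ: μ = (z₂·x₁ − z₁·x₂)/(z₂ − z₁) = (0.6433·-0.067 − (-1.555)·0.044)/2.198 = 0.012.
Then σ = (x₂ − x₁)/(z₂ − z₁) = (0.044 − -0.067)/2.198 = 0.050.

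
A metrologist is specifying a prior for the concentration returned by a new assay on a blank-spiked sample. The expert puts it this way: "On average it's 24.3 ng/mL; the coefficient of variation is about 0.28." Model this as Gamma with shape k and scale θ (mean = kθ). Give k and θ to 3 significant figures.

For Gamma(k, scale θ): mean = kθ, variance = kθ², so CV = 1/√k.
CV = 0.28, hence k = 1/CV² = 12.8.
Then θ = mean/k = 24.3/12.8 = 1.91.

k ≈ 12.8, θ ≈ 1.91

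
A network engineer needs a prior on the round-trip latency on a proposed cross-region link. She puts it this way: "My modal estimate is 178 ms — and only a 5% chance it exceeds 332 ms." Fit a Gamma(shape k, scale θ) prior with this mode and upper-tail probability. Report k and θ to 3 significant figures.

k ≈ 8.16, θ ≈ 24.9

Gamma(k,θ) with k>1 has mode (k−1)θ, so θ = 178/(k−1).
Need P(X < 332) = 0.95 with θ tied to k this way. Start at k = 2, θ = 178: P(X<332) ≈ 0.556.
Too low — raise k to concentrate. Iterating converges to k ≈ 8.16.
Then θ = 178/(8.16−1) ≈ 24.9.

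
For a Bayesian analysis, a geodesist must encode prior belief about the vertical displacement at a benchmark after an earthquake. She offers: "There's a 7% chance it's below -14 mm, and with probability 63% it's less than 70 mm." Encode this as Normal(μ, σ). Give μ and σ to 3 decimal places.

The p-quantile of Normal(μ,σ) is μ + z_p·σ, with z_{0.07} = -1.476 and z_{0.63} = 0.3319.
Eliminate σ: μ = (z₂·x₁ − z₁·x₂)/(z₂ − z₁) = (0.3319·-14 − (-1.476)·70)/1.808 = 54.579.
Then σ = (x₂ − x₁)/(z₂ − z₁) = (70 − -14)/1.808 = 46.469.

μ = 54.579, σ = 46.469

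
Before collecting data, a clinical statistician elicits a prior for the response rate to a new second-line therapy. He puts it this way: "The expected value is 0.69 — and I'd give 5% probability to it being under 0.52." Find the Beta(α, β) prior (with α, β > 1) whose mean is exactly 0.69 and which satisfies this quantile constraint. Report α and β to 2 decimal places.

With mean 0.69 fixed, write α = 0.69s, β = 0.31s where s = α+β.
Need P(θ < 0.52) = 0.05 under Beta(0.69s, 0.31s). Normal approximation: (q−m)/√(m(1−m)/s) ≈ z_{0.05} = -1.64, so s ≈ 0.69·0.31·(-1.64)²/(0.52−0.69)² = 20.0.
At s = 20.0: P(θ<0.52) ≈ 0.056. Adjusting to match 0.05 gives s ≈ 21.61.
So α = 0.69·21.61 ≈ 14.91, β = 0.31·21.61 ≈ 6.70.

α ≈ 14.91, β ≈ 6.70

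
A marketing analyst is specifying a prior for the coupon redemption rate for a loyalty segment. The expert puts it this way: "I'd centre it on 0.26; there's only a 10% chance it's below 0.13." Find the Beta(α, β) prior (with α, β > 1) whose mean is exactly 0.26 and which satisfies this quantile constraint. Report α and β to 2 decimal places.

With mean 0.26 fixed, write α = 0.26s, β = 0.74s where s = α+β.
Need P(θ < 0.13) = 0.1 under Beta(0.26s, 0.74s). Normal approximation: (q−m)/√(m(1−m)/s) ≈ z_{0.1} = -1.28, so s ≈ 0.26·0.74·(-1.28)²/(0.13−0.26)² = 18.7.
At s = 18.7: P(θ<0.13) ≈ 0.081. Adjusting to match 0.1 gives s ≈ 16.13.
So α = 0.26·16.13 ≈ 4.19, β = 0.74·16.13 ≈ 11.93.

α ≈ 4.19, β ≈ 11.93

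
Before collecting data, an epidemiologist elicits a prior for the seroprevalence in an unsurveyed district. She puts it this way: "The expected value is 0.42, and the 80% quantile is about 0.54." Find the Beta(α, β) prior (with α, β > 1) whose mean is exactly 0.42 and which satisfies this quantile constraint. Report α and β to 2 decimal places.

With mean 0.42 fixed, write α = 0.42s, β = 0.58s where s = α+β.
Need P(θ < 0.54) = 0.8 under Beta(0.42s, 0.58s). Normal approximation: (q−m)/√(m(1−m)/s) ≈ z_{0.8} = 0.842, so s ≈ 0.42·0.58·(0.842)²/(0.54−0.42)² = 12.0.
At s = 12.0: P(θ<0.54) ≈ 0.801. Adjusting to match 0.8 gives s ≈ 11.84.
So α = 0.42·11.84 ≈ 4.97, β = 0.58·11.84 ≈ 6.87.

α ≈ 4.97, β ≈ 6.87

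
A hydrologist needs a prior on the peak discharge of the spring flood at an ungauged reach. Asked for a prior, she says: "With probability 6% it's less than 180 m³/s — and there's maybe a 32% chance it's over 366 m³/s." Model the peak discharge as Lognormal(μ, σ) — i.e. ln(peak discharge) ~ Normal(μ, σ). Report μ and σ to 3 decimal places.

If T ~ Lognormal(μ,σ) then ln T ~ Normal(μ,σ), so the p-quantile of ln T is μ + z_p·σ.
ln(180) = 5.193 and ln(366) = 5.903; z_{0.06} = -1.555, z_{0.68} = 0.4677.
σ = (5.903 − 5.193)/(0.4677 − (-1.555)) = 0.351.
μ = 5.193 − (-1.555)·0.351 = 5.739.

μ ≈ 5.739, σ ≈ 0.351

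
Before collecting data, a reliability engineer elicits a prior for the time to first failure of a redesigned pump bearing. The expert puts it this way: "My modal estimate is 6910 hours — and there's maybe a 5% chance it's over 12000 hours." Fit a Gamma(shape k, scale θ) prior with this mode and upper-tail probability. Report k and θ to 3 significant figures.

Gamma(k,θ) with k>1 has mode (k−1)θ, so θ = 6910/(k−1).
Need P(X < 12000) = 0.95 with θ tied to k this way. Start at k = 2, θ = 6910: P(X<12000) ≈ 0.518.
Too low — raise k to concentrate. Iterating converges to k ≈ 10.2.
Then θ = 6910/(10.2−1) ≈ 754.

k ≈ 10.2, θ ≈ 754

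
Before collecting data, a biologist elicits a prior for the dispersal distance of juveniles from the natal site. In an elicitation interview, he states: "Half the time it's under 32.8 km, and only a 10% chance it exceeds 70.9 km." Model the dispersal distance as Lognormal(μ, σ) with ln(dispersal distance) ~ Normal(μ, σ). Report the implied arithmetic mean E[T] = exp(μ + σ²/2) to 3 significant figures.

E[T] ≈ 39.3 km

If T ~ Lognormal(μ,σ) then ln T ~ Normal(μ,σ), so the p-quantile of ln T is μ + z_p·σ.
ln(32.8) = 3.49 and ln(70.9) = 4.261; z_{0.5} = 0, z_{0.9} = 1.282.
σ = (4.261 − 3.49)/(1.282 − (0)) = 0.601.
μ = 3.49 − (0)·0.601 = 3.490.
E[T] = exp(μ + σ²/2) = exp(3.490 + 0.1809) = 39.3 km.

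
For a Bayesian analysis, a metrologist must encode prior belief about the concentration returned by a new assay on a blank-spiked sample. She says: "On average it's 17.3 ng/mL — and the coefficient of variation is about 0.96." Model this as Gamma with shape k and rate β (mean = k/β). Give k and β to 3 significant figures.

k ≈ 1.09, β ≈ 0.0627

For Gamma(k, rate β): mean = k/β, variance = k/β², so CV = 1/√k.
CV = 0.96, hence k = 1/CV² = 1.09.
Then β = k/mean = 1.09/17.3 = 0.0627.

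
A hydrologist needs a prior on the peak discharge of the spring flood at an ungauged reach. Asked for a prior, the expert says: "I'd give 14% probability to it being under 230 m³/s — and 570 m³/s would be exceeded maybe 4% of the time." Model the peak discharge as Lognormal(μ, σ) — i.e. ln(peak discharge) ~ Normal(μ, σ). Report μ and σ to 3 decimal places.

μ ≈ 5.784, σ ≈ 0.321

If T ~ Lognormal(μ,σ) then ln T ~ Normal(μ,σ), so the p-quantile of ln T is μ + z_p·σ.
ln(230) = 5.438 and ln(570) = 6.346; z_{0.14} = -1.08, z_{0.96} = 1.751.
σ = (6.346 − 5.438)/(1.751 − (-1.08)) = 0.321.
μ = 5.438 − (-1.08)·0.321 = 5.784.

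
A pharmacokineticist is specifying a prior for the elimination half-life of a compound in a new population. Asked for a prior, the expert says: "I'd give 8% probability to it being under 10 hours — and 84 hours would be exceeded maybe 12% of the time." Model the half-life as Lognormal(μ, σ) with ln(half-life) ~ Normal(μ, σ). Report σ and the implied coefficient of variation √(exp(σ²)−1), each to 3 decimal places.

If T ~ Lognormal(μ,σ) then ln T ~ Normal(μ,σ), so the p-quantile of ln T is μ + z_p·σ.
ln(10) = 2.303 and ln(84) = 4.431; z_{0.08} = -1.405, z_{0.88} = 1.175.
σ = (4.431 − 2.303)/(1.175 − (-1.405)) = 0.825.
μ = 2.303 − (-1.405)·0.825 = 3.462.
CV = √(exp(σ²)−1) = √(exp(0.6804)−1) = 0.987.

σ ≈ 0.825, CV ≈ 0.987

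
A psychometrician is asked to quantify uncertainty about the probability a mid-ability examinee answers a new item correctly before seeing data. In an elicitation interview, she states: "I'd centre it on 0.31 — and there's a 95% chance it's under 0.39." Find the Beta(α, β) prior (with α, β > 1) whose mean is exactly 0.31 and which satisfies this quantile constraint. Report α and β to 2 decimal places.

α ≈ 29.39, β ≈ 65.42

With mean 0.31 fixed, write α = 0.31s, β = 0.69s where s = α+β.
Need P(θ < 0.39) = 0.95 under Beta(0.31s, 0.69s). Normal approximation: (q−m)/√(m(1−m)/s) ≈ z_{0.95} = 1.64, so s ≈ 0.31·0.69·(1.64)²/(0.39−0.31)² = 90.4.
At s = 90.4: P(θ<0.39) ≈ 0.946. Adjusting to match 0.95 gives s ≈ 94.81.
So α = 0.31·94.81 ≈ 29.39, β = 0.69·94.81 ≈ 65.42.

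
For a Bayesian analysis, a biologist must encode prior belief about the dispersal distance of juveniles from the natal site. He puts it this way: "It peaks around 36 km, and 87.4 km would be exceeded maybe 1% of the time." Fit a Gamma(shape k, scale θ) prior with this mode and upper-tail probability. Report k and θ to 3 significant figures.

Gamma(k,θ) with k>1 has mode (k−1)θ, so θ = 36/(k−1).
Need P(X < 87.4) = 0.99 with θ tied to k this way. Start at k = 2, θ = 36: P(X<87.4) ≈ 0.698.
Too low — raise k to concentrate. Iterating converges to k ≈ 7.
Then θ = 36/(7−1) ≈ 6.

k ≈ 7, θ ≈ 6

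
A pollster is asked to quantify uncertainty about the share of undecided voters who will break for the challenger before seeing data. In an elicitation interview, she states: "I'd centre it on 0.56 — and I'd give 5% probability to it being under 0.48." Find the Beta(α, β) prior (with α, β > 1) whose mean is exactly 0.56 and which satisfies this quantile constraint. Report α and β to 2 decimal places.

α ≈ 58.81, β ≈ 46.20

With mean 0.56 fixed, write α = 0.56s, β = 0.44s where s = α+β.
Need P(θ < 0.48) = 0.05 under Beta(0.56s, 0.44s). Normal approximation: (q−m)/√(m(1−m)/s) ≈ z_{0.05} = -1.64, so s ≈ 0.56·0.44·(-1.64)²/(0.48−0.56)² = 104.2.
At s = 104.2: P(θ<0.48) ≈ 0.051. Adjusting to match 0.05 gives s ≈ 105.01.
So α = 0.56·105.01 ≈ 58.81, β = 0.44·105.01 ≈ 46.20.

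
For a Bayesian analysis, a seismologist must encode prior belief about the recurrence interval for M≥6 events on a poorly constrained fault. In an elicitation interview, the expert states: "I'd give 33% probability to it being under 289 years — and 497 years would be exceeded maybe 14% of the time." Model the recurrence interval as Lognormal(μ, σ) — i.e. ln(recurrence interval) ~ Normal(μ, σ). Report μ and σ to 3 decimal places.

If T ~ Lognormal(μ,σ) then ln T ~ Normal(μ,σ), so the p-quantile of ln T is μ + z_p·σ.
ln(289) = 5.666 and ln(497) = 6.209; z_{0.33} = -0.4399, z_{0.86} = 1.08.
σ = (6.209 − 5.666)/(1.08 − (-0.4399)) = 0.357.
μ = 5.666 − (-0.4399)·0.357 = 5.823.

μ ≈ 5.823, σ ≈ 0.357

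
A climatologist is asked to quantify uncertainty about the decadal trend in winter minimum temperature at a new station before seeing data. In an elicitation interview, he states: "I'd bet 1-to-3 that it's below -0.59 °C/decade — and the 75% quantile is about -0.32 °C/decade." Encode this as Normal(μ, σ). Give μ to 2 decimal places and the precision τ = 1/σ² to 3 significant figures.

The p-quantile of Normal(μ,σ) is μ + z_p·σ, with z_{0.25} = -0.6745 and z_{0.75} = 0.6745.
Eliminate σ: μ = (z₂·x₁ − z₁·x₂)/(z₂ − z₁) = (0.6745·-0.59 − (-0.6745)·-0.32)/1.349 = -0.45.
Then σ = (x₂ − x₁)/(z₂ − z₁) = (-0.32 − -0.59)/1.349 = 0.20.
Precision τ = 1/σ² = 1/0.2002² = 25.

μ = -0.45, τ = 25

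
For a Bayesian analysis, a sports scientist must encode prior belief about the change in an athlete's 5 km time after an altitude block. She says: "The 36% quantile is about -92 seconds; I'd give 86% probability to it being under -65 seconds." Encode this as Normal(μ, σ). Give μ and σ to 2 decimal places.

μ = -85.27, σ = 18.77

For Normal(μ,σ), the p-quantile is μ + z_p·σ. Here z_{0.36} = -0.3585, z_{0.86} = 1.08.
So -92 = μ − 0.3585σ and -65 = μ + 1.08σ.
Subtracting: σ = (-65 − -92)/(1.08 − (-0.3585)) = 18.77.
Then μ = -92 − (-0.3585)·18.77 = -85.27.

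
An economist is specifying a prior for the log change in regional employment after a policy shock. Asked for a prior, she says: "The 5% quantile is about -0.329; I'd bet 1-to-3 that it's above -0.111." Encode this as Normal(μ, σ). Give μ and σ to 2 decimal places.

For Normal(μ,σ), the p-quantile is μ + z_p·σ. Here z_{0.05} = -1.645, z_{0.75} = 0.6745.
So -0.329 = μ − 1.645σ and -0.111 = μ + 0.6745σ.
Subtracting: σ = (-0.111 − -0.329)/(0.6745 − (-1.645)) = 0.09.
Then μ = -0.329 − (-1.645)·0.09 = -0.17.

μ = -0.17, σ = 0.09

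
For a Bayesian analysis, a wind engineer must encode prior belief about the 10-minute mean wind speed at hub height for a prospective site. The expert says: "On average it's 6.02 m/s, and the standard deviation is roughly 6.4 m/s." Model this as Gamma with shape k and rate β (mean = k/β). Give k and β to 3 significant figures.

k ≈ 0.885, β ≈ 0.147

For Gamma(k, rate β): mean = k/β, variance = k/β², so CV = 1/√k.
CV = SD/mean = 6.4/6.02 = 1.063, hence k = 1/CV² = 0.885.
Then β = k/mean = 0.885/6.02 = 0.147.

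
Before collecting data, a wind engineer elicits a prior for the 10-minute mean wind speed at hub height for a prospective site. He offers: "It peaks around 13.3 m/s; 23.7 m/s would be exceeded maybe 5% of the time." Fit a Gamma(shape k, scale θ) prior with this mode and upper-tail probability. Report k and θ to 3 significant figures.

Gamma(k,θ) with k>1 has mode (k−1)θ, so θ = 13.3/(k−1).
Need P(X < 23.7) = 0.95 with θ tied to k this way. Start at k = 2, θ = 13.3: P(X<23.7) ≈ 0.532.
Too low — raise k to concentrate. Iterating converges to k ≈ 9.35.
Then θ = 13.3/(9.35−1) ≈ 1.59.

k ≈ 9.35, θ ≈ 1.59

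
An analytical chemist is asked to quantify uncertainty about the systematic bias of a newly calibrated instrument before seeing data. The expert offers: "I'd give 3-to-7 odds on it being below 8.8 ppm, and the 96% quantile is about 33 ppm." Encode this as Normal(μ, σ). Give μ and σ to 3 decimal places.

The p-quantile of Normal(μ,σ) is μ + z_p·σ, with z_{0.3} = -0.5244 and z_{0.96} = 1.751.
Eliminate σ: μ = (z₂·x₁ − z₁·x₂)/(z₂ − z₁) = (1.751·8.8 − (-0.5244)·33)/2.275 = 14.378.
Then σ = (x₂ − x₁)/(z₂ − z₁) = (33 − 8.8)/2.275 = 10.637.

μ = 14.378, σ = 10.637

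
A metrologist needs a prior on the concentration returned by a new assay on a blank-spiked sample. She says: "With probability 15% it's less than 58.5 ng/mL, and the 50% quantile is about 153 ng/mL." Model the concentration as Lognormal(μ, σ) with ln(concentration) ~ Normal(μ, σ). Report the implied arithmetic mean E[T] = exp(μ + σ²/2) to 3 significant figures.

If T ~ Lognormal(μ,σ) then ln T ~ Normal(μ,σ), so the p-quantile of ln T is μ + z_p·σ.
ln(58.5) = 4.069 and ln(153) = 5.03; z_{0.15} = -1.036, z_{0.5} = 0.
σ = (5.03 − 4.069)/(0 − (-1.036)) = 0.928.
μ = 4.069 − (-1.036)·0.928 = 5.030.
E[T] = exp(μ + σ²/2) = exp(5.030 + 0.4302) = 235 ng/mL.

E[T] ≈ 235 ng/mL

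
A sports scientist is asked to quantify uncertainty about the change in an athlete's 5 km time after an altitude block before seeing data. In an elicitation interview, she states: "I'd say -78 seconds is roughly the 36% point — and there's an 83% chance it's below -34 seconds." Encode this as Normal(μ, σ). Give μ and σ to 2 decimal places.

μ = -65.98, σ = 33.52

For Normal(μ,σ), the p-quantile is μ + z_p·σ. Here z_{0.36} = -0.3585, z_{0.83} = 0.9542.
So -78 = μ − 0.3585σ and -34 = μ + 0.9542σ.
Subtracting: σ = (-34 − -78)/(0.9542 − (-0.3585)) = 33.52.
Then μ = -78 − (-0.3585)·33.52 = -65.98.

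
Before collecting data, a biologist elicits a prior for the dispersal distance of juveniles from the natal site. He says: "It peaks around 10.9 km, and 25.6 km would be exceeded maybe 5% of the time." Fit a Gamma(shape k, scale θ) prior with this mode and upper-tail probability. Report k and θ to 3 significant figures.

Gamma(k,θ) with k>1 has mode (k−1)θ, so θ = 10.9/(k−1).
Need P(X < 25.6) = 0.95 with θ tied to k this way. Start at k = 2, θ = 10.9: P(X<25.6) ≈ 0.680.
Too low — raise k to concentrate. Iterating converges to k ≈ 4.75.
Then θ = 10.9/(4.75−1) ≈ 2.91.

k ≈ 4.75, θ ≈ 2.91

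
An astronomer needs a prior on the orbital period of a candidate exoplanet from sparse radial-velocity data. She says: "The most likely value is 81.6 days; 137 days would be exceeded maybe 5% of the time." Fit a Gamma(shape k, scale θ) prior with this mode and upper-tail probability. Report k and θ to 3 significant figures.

Gamma(k,θ) with k>1 has mode (k−1)θ, so θ = 81.6/(k−1).
Need P(X < 137) = 0.95 with θ tied to k this way. Start at k = 2, θ = 81.6: P(X<137) ≈ 0.500.
Too low — raise k to concentrate. Iterating converges to k ≈ 11.4.
Then θ = 81.6/(11.4−1) ≈ 7.84.

k ≈ 11.4, θ ≈ 7.84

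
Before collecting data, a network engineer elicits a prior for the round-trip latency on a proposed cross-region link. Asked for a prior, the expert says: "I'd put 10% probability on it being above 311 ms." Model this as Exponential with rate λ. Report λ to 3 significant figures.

P(T > 311.0) = e^(−λ·311.0) = 0.1, so λ = −ln(0.1)/311.0 = 0.0074.

λ ≈ 0.0074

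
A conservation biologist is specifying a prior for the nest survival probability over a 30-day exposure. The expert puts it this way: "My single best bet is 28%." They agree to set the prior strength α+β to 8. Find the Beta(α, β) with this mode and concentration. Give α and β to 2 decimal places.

α = 2.68, β = 5.32

For α,β > 1 the Beta mode is (α−1)/(α+β−2). With α+β = 8, the mode is (α−1)/6.
Set (α−1)/6 = 0.28 → α = 1 + 0.28·6 = 2.68.
β = 8 − α = 5.32.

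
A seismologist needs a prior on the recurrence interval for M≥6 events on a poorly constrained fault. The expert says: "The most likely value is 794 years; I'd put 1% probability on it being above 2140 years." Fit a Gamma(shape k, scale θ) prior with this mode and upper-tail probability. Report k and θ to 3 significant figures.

Gamma(k,θ) with k>1 has mode (k−1)θ, so θ = 794/(k−1).
Need P(X < 2140) = 0.99 with θ tied to k this way. Start at k = 2, θ = 794: P(X<2140) ≈ 0.750.
Too low — raise k to concentrate. Iterating converges to k ≈ 5.7.
Then θ = 794/(5.7−1) ≈ 169.

k ≈ 5.7, θ ≈ 169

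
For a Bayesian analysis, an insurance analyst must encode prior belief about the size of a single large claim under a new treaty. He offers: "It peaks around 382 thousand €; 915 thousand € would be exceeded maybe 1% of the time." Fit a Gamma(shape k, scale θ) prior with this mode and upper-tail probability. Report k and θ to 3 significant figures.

Gamma(k,θ) with k>1 has mode (k−1)θ, so θ = 382/(k−1).
Need P(X < 915) = 0.99 with θ tied to k this way. Start at k = 2, θ = 382: P(X<915) ≈ 0.691.
Too low — raise k to concentrate. Iterating converges to k ≈ 7.21.
Then θ = 382/(7.21−1) ≈ 61.5.

k ≈ 7.21, θ ≈ 61.5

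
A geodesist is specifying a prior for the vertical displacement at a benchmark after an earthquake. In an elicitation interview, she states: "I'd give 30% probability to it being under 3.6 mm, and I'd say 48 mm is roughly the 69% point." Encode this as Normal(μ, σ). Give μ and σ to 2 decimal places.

μ = 26.42, σ = 43.52

The p-quantile of Normal(μ,σ) is μ + z_p·σ, with z_{0.3} = -0.5244 and z_{0.69} = 0.4959.
Eliminate σ: μ = (z₂·x₁ − z₁·x₂)/(z₂ − z₁) = (0.4959·3.6 − (-0.5244)·48)/1.02 = 26.42.
Then σ = (x₂ − x₁)/(z₂ − z₁) = (48 − 3.6)/1.02 = 43.52.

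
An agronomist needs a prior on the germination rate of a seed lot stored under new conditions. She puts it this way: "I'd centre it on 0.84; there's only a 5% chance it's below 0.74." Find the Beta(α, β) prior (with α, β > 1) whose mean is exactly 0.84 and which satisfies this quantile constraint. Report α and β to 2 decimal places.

With mean 0.84 fixed, write α = 0.84s, β = 0.16s where s = α+β.
Need P(θ < 0.74) = 0.05 under Beta(0.84s, 0.16s). Normal approximation: (q−m)/√(m(1−m)/s) ≈ z_{0.05} = -1.64, so s ≈ 0.84·0.16·(-1.64)²/(0.74−0.84)² = 36.4.
At s = 36.4: P(θ<0.74) ≈ 0.062. Adjusting to match 0.05 gives s ≈ 42.38.
So α = 0.84·42.38 ≈ 35.60, β = 0.16·42.38 ≈ 6.78.

α ≈ 35.60, β ≈ 6.78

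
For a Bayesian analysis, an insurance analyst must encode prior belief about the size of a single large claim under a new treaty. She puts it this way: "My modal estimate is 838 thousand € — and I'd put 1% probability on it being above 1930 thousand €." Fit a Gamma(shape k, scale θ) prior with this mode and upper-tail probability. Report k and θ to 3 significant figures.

k ≈ 7.86, θ ≈ 122

Gamma(k,θ) with k>1 has mode (k−1)θ, so θ = 838/(k−1).
Need P(X < 1930) = 0.99 with θ tied to k this way. Start at k = 2, θ = 838: P(X<1930) ≈ 0.670.
Too low — raise k to concentrate. Iterating converges to k ≈ 7.86.
Then θ = 838/(7.86−1) ≈ 122.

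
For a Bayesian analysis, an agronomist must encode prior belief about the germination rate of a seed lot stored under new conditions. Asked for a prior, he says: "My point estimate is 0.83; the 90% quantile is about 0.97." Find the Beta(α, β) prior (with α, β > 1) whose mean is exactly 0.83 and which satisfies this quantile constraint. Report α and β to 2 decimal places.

With mean 0.83 fixed, write α = 0.83s, β = 0.17s where s = α+β.
Need P(θ < 0.97) = 0.9 under Beta(0.83s, 0.17s). Normal approximation: (q−m)/√(m(1−m)/s) ≈ z_{0.9} = 1.28, so s ≈ 0.83·0.17·(1.28)²/(0.97−0.83)² = 11.8.
At s = 11.8: P(θ<0.97) ≈ 0.961. Adjusting to match 0.9 gives s ≈ 7.33.
So α = 0.83·7.33 ≈ 6.08, β = 0.17·7.33 ≈ 1.25.

α ≈ 6.08, β ≈ 1.25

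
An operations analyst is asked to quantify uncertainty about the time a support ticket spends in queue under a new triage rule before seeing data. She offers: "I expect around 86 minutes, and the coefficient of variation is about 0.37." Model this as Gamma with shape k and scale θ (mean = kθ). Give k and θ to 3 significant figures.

For Gamma(k, scale θ): mean = kθ, variance = kθ², so CV = 1/√k.
CV = 0.37, hence k = 1/CV² = 7.3.
Then θ = mean/k = 86/7.3 = 11.8.

k ≈ 7.3, θ ≈ 11.8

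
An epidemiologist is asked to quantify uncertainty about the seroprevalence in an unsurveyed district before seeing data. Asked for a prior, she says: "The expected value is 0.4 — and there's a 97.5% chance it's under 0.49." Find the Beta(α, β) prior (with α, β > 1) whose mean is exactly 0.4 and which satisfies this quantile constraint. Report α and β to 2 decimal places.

α ≈ 46.63, β ≈ 69.95

With mean 0.4 fixed, write α = 0.4s, β = 0.6s where s = α+β.
Need P(θ < 0.49) = 0.975 under Beta(0.4s, 0.6s). Normal approximation: (q−m)/√(m(1−m)/s) ≈ z_{0.975} = 1.96, so s ≈ 0.4·0.6·(1.96)²/(0.49−0.4)² = 113.8.
At s = 113.8: P(θ<0.49) ≈ 0.974. Adjusting to match 0.975 gives s ≈ 116.58.
So α = 0.4·116.58 ≈ 46.63, β = 0.6·116.58 ≈ 69.95.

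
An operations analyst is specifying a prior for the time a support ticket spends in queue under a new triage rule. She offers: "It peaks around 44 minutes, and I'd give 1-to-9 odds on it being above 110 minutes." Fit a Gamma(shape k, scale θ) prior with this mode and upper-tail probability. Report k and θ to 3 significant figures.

k ≈ 3.29, θ ≈ 19.2

Gamma(k,θ) with k>1 has mode (k−1)θ, so θ = 44/(k−1).
Need P(X < 110) = 0.9 with θ tied to k this way. Start at k = 2, θ = 44: P(X<110) ≈ 0.713.
Too low — raise k to concentrate. Iterating converges to k ≈ 3.29.
Then θ = 44/(3.29−1) ≈ 19.2.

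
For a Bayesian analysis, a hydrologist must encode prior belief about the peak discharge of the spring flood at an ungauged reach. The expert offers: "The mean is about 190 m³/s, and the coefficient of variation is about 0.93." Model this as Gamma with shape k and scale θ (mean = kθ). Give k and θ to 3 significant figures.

For Gamma(k, scale θ): mean = kθ, variance = kθ², so CV = 1/√k.
CV = 0.93, hence k = 1/CV² = 1.16.
Then θ = mean/k = 190/1.16 = 164.

k ≈ 1.16, θ ≈ 164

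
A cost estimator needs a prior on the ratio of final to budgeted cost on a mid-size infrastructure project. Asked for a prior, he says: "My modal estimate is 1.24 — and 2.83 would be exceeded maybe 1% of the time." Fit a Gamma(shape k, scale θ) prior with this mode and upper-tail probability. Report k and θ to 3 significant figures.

k ≈ 8.03, θ ≈ 0.176

Gamma(k,θ) with k>1 has mode (k−1)θ, so θ = 1.24/(k−1).
Need P(X < 2.83) = 0.99 with θ tied to k this way. Start at k = 2, θ = 1.24: P(X<2.83) ≈ 0.665.
Too low — raise k to concentrate. Iterating converges to k ≈ 8.03.
Then θ = 1.24/(8.03−1) ≈ 0.176.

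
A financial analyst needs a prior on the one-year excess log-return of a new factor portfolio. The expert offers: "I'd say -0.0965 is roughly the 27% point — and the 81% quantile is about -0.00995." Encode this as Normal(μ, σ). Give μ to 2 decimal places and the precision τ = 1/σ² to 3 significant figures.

μ = -0.06, τ = 297

For Normal(μ,σ), the p-quantile is μ + z_p·σ. Here z_{0.27} = -0.6128, z_{0.81} = 0.8779.
So -0.0965 = μ − 0.6128σ and -0.00995 = μ + 0.8779σ.
Subtracting: σ = (-0.00995 − -0.0965)/(0.8779 − (-0.6128)) = 0.06.
Then μ = -0.0965 − (-0.6128)·0.06 = -0.06.
Precision τ = 1/σ² = 1/0.05806² = 297.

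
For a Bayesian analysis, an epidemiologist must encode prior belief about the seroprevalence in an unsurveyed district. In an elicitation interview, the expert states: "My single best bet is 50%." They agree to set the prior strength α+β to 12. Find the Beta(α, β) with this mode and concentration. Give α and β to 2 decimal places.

For α,β > 1 the Beta mode is (α−1)/(α+β−2). With α+β = 12, the mode is (α−1)/10.
Set (α−1)/10 = 0.5 → α = 1 + 0.5·10 = 6.00.
β = 12 − α = 6.00.

α = 6.00, β = 6.00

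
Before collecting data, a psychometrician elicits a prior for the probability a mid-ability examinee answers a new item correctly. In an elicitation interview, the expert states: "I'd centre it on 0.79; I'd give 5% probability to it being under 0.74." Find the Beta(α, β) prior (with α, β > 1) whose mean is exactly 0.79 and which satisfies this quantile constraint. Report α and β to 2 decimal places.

α ≈ 151.11, β ≈ 40.17

With mean 0.79 fixed, write α = 0.79s, β = 0.21s where s = α+β.
Need P(θ < 0.74) = 0.05 under Beta(0.79s, 0.21s). Normal approximation: (q−m)/√(m(1−m)/s) ≈ z_{0.05} = -1.64, so s ≈ 0.79·0.21·(-1.64)²/(0.74−0.79)² = 179.5.
At s = 179.5: P(θ<0.74) ≈ 0.055. Adjusting to match 0.05 gives s ≈ 191.28.
So α = 0.79·191.28 ≈ 151.11, β = 0.21·191.28 ≈ 40.17.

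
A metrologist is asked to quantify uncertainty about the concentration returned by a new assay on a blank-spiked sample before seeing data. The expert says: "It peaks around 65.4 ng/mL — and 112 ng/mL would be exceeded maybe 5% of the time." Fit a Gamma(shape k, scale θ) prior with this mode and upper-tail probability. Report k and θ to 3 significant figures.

k ≈ 10.6, θ ≈ 6.78

Gamma(k,θ) with k>1 has mode (k−1)θ, so θ = 65.4/(k−1).
Need P(X < 112) = 0.95 with θ tied to k this way. Start at k = 2, θ = 65.4: P(X<112) ≈ 0.511.
Too low — raise k to concentrate. Iterating converges to k ≈ 10.6.
Then θ = 65.4/(10.6−1) ≈ 6.78.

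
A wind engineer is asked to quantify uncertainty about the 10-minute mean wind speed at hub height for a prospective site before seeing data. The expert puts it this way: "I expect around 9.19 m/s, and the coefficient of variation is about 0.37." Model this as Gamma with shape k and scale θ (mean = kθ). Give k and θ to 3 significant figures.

For Gamma(k, scale θ): mean = kθ, variance = kθ², so CV = 1/√k.
CV = 0.37, hence k = 1/CV² = 7.3.
Then θ = mean/k = 9.19/7.3 = 1.26.

k ≈ 7.3, θ ≈ 1.26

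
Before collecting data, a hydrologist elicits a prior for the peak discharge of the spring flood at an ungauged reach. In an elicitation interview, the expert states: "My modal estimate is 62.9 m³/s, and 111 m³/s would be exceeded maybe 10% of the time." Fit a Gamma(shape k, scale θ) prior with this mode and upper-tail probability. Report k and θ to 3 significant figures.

Gamma(k,θ) with k>1 has mode (k−1)θ, so θ = 62.9/(k−1).
Need P(X < 111) = 0.9 with θ tied to k this way. Start at k = 2, θ = 62.9: P(X<111) ≈ 0.527.
Too low — raise k to concentrate. Iterating converges to k ≈ 6.89.
Then θ = 62.9/(6.89−1) ≈ 10.7.

k ≈ 6.89, θ ≈ 10.7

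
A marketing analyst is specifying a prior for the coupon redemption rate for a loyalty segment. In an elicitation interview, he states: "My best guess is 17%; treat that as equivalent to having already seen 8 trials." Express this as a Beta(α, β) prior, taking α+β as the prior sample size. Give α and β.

Under the effective-sample-size interpretation, Beta(α, β) has prior mean α/(α+β) and prior sample size α+β.
So α+β = 8 and α/(α+β) = 0.17, giving α = 0.17·8 = 1.36 and β = 8 − 1.36 = 6.64.

α = 1.36, β = 6.64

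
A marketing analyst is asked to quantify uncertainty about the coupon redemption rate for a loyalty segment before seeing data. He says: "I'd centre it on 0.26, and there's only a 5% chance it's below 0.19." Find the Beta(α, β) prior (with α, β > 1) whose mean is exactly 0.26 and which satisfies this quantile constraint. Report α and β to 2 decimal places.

With mean 0.26 fixed, write α = 0.26s, β = 0.74s where s = α+β.
Need P(θ < 0.19) = 0.05 under Beta(0.26s, 0.74s). Normal approximation: (q−m)/√(m(1−m)/s) ≈ z_{0.05} = -1.64, so s ≈ 0.26·0.74·(-1.64)²/(0.19−0.26)² = 106.2.
At s = 106.2: P(θ<0.19) ≈ 0.042. Adjusting to match 0.05 gives s ≈ 97.00.
So α = 0.26·97.00 ≈ 25.22, β = 0.74·97.00 ≈ 71.78.

α ≈ 25.22, β ≈ 71.78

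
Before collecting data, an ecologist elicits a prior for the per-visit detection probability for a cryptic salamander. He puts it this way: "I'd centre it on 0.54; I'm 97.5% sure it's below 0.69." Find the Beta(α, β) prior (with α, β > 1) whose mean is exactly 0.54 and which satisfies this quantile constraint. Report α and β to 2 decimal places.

α ≈ 21.54, β ≈ 18.35

With mean 0.54 fixed, write α = 0.54s, β = 0.46s where s = α+β.
Need P(θ < 0.69) = 0.975 under Beta(0.54s, 0.46s). Normal approximation: (q−m)/√(m(1−m)/s) ≈ z_{0.975} = 1.96, so s ≈ 0.54·0.46·(1.96)²/(0.69−0.54)² = 42.4.
At s = 42.4: P(θ<0.69) ≈ 0.978. Adjusting to match 0.975 gives s ≈ 39.89.
So α = 0.54·39.89 ≈ 21.54, β = 0.46·39.89 ≈ 18.35.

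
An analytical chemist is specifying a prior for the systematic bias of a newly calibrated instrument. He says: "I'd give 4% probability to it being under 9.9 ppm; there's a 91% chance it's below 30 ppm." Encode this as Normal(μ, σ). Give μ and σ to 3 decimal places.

μ = 21.283, σ = 6.502

For Normal(μ,σ), the p-quantile is μ + z_p·σ. Here z_{0.04} = -1.751, z_{0.91} = 1.341.
So 9.9 = μ − 1.751σ and 30 = μ + 1.341σ.
Subtracting: σ = (30 − 9.9)/(1.341 − (-1.751)) = 6.502.
Then μ = 9.9 − (-1.751)·6.502 = 21.283.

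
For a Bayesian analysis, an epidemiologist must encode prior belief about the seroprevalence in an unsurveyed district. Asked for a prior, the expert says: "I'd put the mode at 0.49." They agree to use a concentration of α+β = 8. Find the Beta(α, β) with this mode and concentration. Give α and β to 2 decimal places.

α = 3.94, β = 4.06

For α,β > 1 the Beta mode is (α−1)/(α+β−2). With α+β = 8, the mode is (α−1)/6.
Set (α−1)/6 = 0.49 → α = 1 + 0.49·6 = 3.94.
β = 8 − α = 4.06.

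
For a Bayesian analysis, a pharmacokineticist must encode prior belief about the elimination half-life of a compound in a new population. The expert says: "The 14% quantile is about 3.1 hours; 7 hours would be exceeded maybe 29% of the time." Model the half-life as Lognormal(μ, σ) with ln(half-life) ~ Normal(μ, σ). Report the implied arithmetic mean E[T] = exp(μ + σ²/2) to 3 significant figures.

E[T] ≈ 6.02 hours

If T ~ Lognormal(μ,σ) then ln T ~ Normal(μ,σ), so the p-quantile of ln T is μ + z_p·σ.
ln(3.1) = 1.131 and ln(7) = 1.946; z_{0.14} = -1.08, z_{0.71} = 0.5534.
σ = (1.946 − 1.131)/(0.5534 − (-1.08)) = 0.499.
μ = 1.131 − (-1.08)·0.499 = 1.670.
E[T] = exp(μ + σ²/2) = exp(1.670 + 0.1243) = 6.02 hours.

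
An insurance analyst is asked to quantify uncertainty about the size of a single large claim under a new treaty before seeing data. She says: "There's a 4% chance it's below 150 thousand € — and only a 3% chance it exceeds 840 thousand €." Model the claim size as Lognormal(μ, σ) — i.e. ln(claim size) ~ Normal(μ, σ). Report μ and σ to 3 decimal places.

μ ≈ 5.841, σ ≈ 0.474

If T ~ Lognormal(μ,σ) then ln T ~ Normal(μ,σ), so the p-quantile of ln T is μ + z_p·σ.
ln(150) = 5.011 and ln(840) = 6.733; z_{0.04} = -1.751, z_{0.97} = 1.881.
σ = (6.733 − 5.011)/(1.881 − (-1.751)) = 0.474.
μ = 5.011 − (-1.751)·0.474 = 5.841.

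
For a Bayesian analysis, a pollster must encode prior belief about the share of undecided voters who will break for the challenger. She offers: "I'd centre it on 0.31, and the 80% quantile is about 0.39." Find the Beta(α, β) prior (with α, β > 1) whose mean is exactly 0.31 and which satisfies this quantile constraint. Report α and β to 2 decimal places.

With mean 0.31 fixed, write α = 0.31s, β = 0.69s where s = α+β.
Need P(θ < 0.39) = 0.8 under Beta(0.31s, 0.69s). Normal approximation: (q−m)/√(m(1−m)/s) ≈ z_{0.8} = 0.842, so s ≈ 0.31·0.69·(0.842)²/(0.39−0.31)² = 23.7.
At s = 23.7: P(θ<0.39) ≈ 0.804. Adjusting to match 0.8 gives s ≈ 22.69.
So α = 0.31·22.69 ≈ 7.03, β = 0.69·22.69 ≈ 15.65.

α ≈ 7.03, β ≈ 15.65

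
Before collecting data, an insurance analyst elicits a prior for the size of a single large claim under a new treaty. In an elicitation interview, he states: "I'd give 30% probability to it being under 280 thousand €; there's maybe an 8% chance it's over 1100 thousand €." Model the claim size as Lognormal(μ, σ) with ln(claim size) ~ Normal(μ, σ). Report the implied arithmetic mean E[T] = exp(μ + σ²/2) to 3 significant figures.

If T ~ Lognormal(μ,σ) then ln T ~ Normal(μ,σ), so the p-quantile of ln T is μ + z_p·σ.
ln(280) = 5.635 and ln(1100) = 7.003; z_{0.3} = -0.5244, z_{0.92} = 1.405.
σ = (7.003 − 5.635)/(1.405 − (-0.5244)) = 0.709.
μ = 5.635 − (-0.5244)·0.709 = 6.007.
E[T] = exp(μ + σ²/2) = exp(6.007 + 0.2514) = 522 thousand €.

E[T] ≈ 522 thousand €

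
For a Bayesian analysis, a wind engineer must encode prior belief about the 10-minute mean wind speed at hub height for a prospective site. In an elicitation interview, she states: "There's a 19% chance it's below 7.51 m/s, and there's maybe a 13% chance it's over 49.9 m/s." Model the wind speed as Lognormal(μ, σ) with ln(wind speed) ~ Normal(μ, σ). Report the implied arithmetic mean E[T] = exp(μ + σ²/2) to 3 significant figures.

If T ~ Lognormal(μ,σ) then ln T ~ Normal(μ,σ), so the p-quantile of ln T is μ + z_p·σ.
ln(7.51) = 2.016 and ln(49.9) = 3.91; z_{0.19} = -0.8779, z_{0.87} = 1.126.
σ = (3.91 − 2.016)/(1.126 − (-0.8779)) = 0.945.
μ = 2.016 − (-0.8779)·0.945 = 2.846.
E[T] = exp(μ + σ²/2) = exp(2.846 + 0.4464) = 26.9 m/s.

E[T] ≈ 26.9 m/s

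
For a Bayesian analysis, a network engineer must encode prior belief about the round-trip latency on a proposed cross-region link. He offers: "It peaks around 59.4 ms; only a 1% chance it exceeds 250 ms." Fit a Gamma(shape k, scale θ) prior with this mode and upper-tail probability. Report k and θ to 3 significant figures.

k ≈ 3, θ ≈ 29.8

Gamma(k,θ) with k>1 has mode (k−1)θ, so θ = 59.4/(k−1).
Need P(X < 250) = 0.99 with θ tied to k this way. Start at k = 2, θ = 59.4: P(X<250) ≈ 0.923.
Too low — raise k to concentrate. Iterating converges to k ≈ 3.
Then θ = 59.4/(3−1) ≈ 29.8.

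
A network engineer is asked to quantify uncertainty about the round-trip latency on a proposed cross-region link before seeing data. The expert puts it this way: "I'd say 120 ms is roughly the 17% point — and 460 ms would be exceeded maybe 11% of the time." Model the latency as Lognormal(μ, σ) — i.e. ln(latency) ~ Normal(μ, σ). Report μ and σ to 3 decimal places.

μ ≈ 5.375, σ ≈ 0.616

If T ~ Lognormal(μ,σ) then ln T ~ Normal(μ,σ), so the p-quantile of ln T is μ + z_p·σ.
ln(120) = 4.787 and ln(460) = 6.131; z_{0.17} = -0.9542, z_{0.89} = 1.227.
σ = (6.131 − 4.787)/(1.227 − (-0.9542)) = 0.616.
μ = 4.787 − (-0.9542)·0.616 = 5.375.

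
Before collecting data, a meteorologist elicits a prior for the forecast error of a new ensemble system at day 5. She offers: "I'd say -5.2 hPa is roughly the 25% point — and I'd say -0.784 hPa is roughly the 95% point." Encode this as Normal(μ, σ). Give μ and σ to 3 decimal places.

μ = -3.916, σ = 1.904

For Normal(μ,σ), the p-quantile is μ + z_p·σ. Here z_{0.25} = -0.6745, z_{0.95} = 1.645.
So -5.2 = μ − 0.6745σ and -0.784 = μ + 1.645σ.
Subtracting: σ = (-0.784 − -5.2)/(1.645 − (-0.6745)) = 1.904.
Then μ = -5.2 − (-0.6745)·1.904 = -3.916.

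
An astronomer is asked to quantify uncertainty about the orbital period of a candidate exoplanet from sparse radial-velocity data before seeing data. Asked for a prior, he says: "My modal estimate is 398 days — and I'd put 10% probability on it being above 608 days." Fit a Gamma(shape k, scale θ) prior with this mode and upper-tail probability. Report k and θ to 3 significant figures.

Gamma(k,θ) with k>1 has mode (k−1)θ, so θ = 398/(k−1).
Need P(X < 608) = 0.9 with θ tied to k this way. Start at k = 2, θ = 398: P(X<608) ≈ 0.451.
Too low — raise k to concentrate. Iterating converges to k ≈ 11.4.
Then θ = 398/(11.4−1) ≈ 38.3.

k ≈ 11.4, θ ≈ 38.3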